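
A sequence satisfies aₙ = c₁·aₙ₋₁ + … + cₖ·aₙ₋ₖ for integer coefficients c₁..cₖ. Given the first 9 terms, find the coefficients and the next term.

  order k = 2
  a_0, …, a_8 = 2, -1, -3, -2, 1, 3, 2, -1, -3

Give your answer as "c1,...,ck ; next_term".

1,-1 ; -2

  a_2 = 1·-1 + -1·2 = -3
  a_3 = 1·-3 + -1·-1 = -2
  a_4 = 1·-2 + -1·-3 = 1
  a_5 = 1·1 + -1·-2 = 3
  a_6 = 1·3 + -1·1 = 2
  a_7 = 1·2 + -1·3 = -1
  a_8 = 1·-1 + -1·2 = -3
  a_9 = 1·-3 + -1·-1 = -2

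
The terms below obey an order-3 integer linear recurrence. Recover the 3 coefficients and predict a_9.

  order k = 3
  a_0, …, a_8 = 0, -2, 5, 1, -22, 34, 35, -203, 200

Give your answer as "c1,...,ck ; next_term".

  a_3 = -1·5 + -3·-2 + 3·0 = 1
  a_4 = -1·1 + -3·5 + 3·-2 = -22
  a_5 = -1·-22 + -3·1 + 3·5 = 34
  a_6 = -1·34 + -3·-22 + 3·1 = 35
  a_7 = -1·35 + -3·34 + 3·-22 = -203
  a_8 = -1·-203 + -3·35 + 3·34 = 200
  a_9 = -1·200 + -3·-203 + 3·35 = 514

-1,-3,3 ; 514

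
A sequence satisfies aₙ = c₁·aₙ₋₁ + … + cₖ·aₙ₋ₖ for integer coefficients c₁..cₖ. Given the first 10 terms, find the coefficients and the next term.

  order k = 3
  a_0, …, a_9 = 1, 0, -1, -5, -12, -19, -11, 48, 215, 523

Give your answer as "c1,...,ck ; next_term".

  a_3 = 3·-1 + -3·0 + -2·1 = -5
  a_4 = 3·-5 + -3·-1 + -2·0 = -12
  a_5 = 3·-12 + -3·-5 + -2·-1 = -19
  a_6 = 3·-19 + -3·-12 + -2·-5 = -11
  a_7 = 3·-11 + -3·-19 + -2·-12 = 48
  a_8 = 3·48 + -3·-11 + -2·-19 = 215
  a_9 = 3·215 + -3·48 + -2·-11 = 523
  a_10 = 3·523 + -3·215 + -2·48 = 828

3,-3,-2 ; 828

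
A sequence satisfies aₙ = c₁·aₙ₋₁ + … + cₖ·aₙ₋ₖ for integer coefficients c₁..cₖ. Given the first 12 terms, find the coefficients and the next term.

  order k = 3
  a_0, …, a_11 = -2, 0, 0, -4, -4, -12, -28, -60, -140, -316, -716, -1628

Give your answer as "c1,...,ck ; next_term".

1,2,2 ; -3692

  a_3 = 1·0 + 2·0 + 2·-2 = -4
  a_4 = 1·-4 + 2·0 + 2·0 = -4
  a_5 = 1·-4 + 2·-4 + 2·0 = -12
  a_6 = 1·-12 + 2·-4 + 2·-4 = -28
  a_7 = 1·-28 + 2·-12 + 2·-4 = -60
  a_8 = 1·-60 + 2·-28 + 2·-12 = -140
  a_9 = 1·-140 + 2·-60 + 2·-28 = -316
  a_10 = 1·-316 + 2·-140 + 2·-60 = -716
  a_11 = 1·-716 + 2·-316 + 2·-140 = -1628
  a_12 = 1·-1628 + 2·-716 + 2·-316 = -3692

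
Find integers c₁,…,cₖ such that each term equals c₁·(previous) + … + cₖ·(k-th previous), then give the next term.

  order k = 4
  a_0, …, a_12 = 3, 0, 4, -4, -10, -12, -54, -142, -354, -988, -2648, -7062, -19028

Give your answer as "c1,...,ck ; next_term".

2,1,3,-2 ; -51086

  a_4 = 2·-4 + 1·4 + 3·0 + -2·3 = -10
  a_5 = 2·-10 + 1·-4 + 3·4 + -2·0 = -12
  a_6 = 2·-12 + 1·-10 + 3·-4 + -2·4 = -54
  a_7 = 2·-54 + 1·-12 + 3·-10 + -2·-4 = -142
  a_8 = 2·-142 + 1·-54 + 3·-12 + -2·-10 = -354
  a_9 = 2·-354 + 1·-142 + 3·-54 + -2·-12 = -988
  a_10 = 2·-988 + 1·-354 + 3·-142 + -2·-54 = -2648
  a_11 = 2·-2648 + 1·-988 + 3·-354 + -2·-142 = -7062
  a_12 = 2·-7062 + 1·-2648 + 3·-988 + -2·-354 = -19028
  a_13 = 2·-19028 + 1·-7062 + 3·-2648 + -2·-988 = -51086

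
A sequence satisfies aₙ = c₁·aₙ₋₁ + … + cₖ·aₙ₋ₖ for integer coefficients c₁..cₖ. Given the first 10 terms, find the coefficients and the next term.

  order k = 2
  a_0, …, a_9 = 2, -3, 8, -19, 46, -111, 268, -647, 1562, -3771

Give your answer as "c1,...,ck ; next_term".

-2,1 ; 9104

  a_2 = -2·-3 + 1·2 = 8
  a_3 = -2·8 + 1·-3 = -19
  a_4 = -2·-19 + 1·8 = 46
  a_5 = -2·46 + 1·-19 = -111
  a_6 = -2·-111 + 1·46 = 268
  a_7 = -2·268 + 1·-111 = -647
  a_8 = -2·-647 + 1·268 = 1562
  a_9 = -2·1562 + 1·-647 = -3771
  a_10 = -2·-3771 + 1·1562 = 9104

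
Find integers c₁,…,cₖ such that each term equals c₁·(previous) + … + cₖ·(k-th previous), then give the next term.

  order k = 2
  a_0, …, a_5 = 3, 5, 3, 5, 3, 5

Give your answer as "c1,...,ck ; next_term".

0,1 ; 3

  a_2 = 0·5 + 1·3 = 3
  a_3 = 0·3 + 1·5 = 5
  a_4 = 0·5 + 1·3 = 3
  a_5 = 0·3 + 1·5 = 5
  a_6 = 0·5 + 1·3 = 3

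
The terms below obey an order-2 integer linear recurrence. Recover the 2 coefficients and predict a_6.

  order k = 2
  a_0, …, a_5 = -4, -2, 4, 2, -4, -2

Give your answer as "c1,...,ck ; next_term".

  a_2 = 0·-2 + -1·-4 = 4
  a_3 = 0·4 + -1·-2 = 2
  a_4 = 0·2 + -1·4 = -4
  a_5 = 0·-4 + -1·2 = -2
  a_6 = 0·-2 + -1·-4 = 4

0,-1 ; 4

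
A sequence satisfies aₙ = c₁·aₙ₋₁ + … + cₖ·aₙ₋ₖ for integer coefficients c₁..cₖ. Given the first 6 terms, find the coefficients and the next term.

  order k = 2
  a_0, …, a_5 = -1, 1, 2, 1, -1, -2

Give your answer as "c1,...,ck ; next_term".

1,-1 ; -1

  a_2 = 1·1 + -1·-1 = 2
  a_3 = 1·2 + -1·1 = 1
  a_4 = 1·1 + -1·2 = -1
  a_5 = 1·-1 + -1·1 = -2
  a_6 = 1·-2 + -1·-1 = -1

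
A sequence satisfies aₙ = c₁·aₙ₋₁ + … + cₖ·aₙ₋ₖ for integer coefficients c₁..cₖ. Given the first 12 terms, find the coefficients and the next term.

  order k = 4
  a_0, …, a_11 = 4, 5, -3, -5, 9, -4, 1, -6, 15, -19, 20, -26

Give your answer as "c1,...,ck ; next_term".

-1,0,0,1 ; 41

  a_4 = -1·-5 + 0·-3 + 0·5 + 1·4 = 9
  a_5 = -1·9 + 0·-5 + 0·-3 + 1·5 = -4
  a_6 = -1·-4 + 0·9 + 0·-5 + 1·-3 = 1
  a_7 = -1·1 + 0·-4 + 0·9 + 1·-5 = -6
  a_8 = -1·-6 + 0·1 + 0·-4 + 1·9 = 15
  a_9 = -1·15 + 0·-6 + 0·1 + 1·-4 = -19
  a_10 = -1·-19 + 0·15 + 0·-6 + 1·1 = 20
  a_11 = -1·20 + 0·-19 + 0·15 + 1·-6 = -26
  a_12 = -1·-26 + 0·20 + 0·-19 + 1·15 = 41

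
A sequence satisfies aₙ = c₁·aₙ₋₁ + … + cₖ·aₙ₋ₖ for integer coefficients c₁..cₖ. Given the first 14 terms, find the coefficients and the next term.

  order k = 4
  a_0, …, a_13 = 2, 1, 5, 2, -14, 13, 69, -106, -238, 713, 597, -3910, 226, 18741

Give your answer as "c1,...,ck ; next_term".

  a_4 = 0·2 + -4·5 + 4·1 + 1·2 = -14
  a_5 = 0·-14 + -4·2 + 4·5 + 1·1 = 13
  a_6 = 0·13 + -4·-14 + 4·2 + 1·5 = 69
  a_7 = 0·69 + -4·13 + 4·-14 + 1·2 = -106
  a_8 = 0·-106 + -4·69 + 4·13 + 1·-14 = -238
  a_9 = 0·-238 + -4·-106 + 4·69 + 1·13 = 713
  a_10 = 0·713 + -4·-238 + 4·-106 + 1·69 = 597
  a_11 = 0·597 + -4·713 + 4·-238 + 1·-106 = -3910
  a_12 = 0·-3910 + -4·597 + 4·713 + 1·-238 = 226
  a_13 = 0·226 + -4·-3910 + 4·597 + 1·713 = 18741
  a_14 = 0·18741 + -4·226 + 4·-3910 + 1·597 = -15947

0,-4,4,1 ; -15947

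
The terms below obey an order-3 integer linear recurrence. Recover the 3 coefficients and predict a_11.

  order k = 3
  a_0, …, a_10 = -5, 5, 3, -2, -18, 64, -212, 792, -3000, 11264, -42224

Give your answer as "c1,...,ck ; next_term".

  a_3 = -4·3 + -2·5 + -4·-5 = -2
  a_4 = -4·-2 + -2·3 + -4·5 = -18
  a_5 = -4·-18 + -2·-2 + -4·3 = 64
  a_6 = -4·64 + -2·-18 + -4·-2 = -212
  a_7 = -4·-212 + -2·64 + -4·-18 = 792
  a_8 = -4·792 + -2·-212 + -4·64 = -3000
  a_9 = -4·-3000 + -2·792 + -4·-212 = 11264
  a_10 = -4·11264 + -2·-3000 + -4·792 = -42224
  a_11 = -4·-42224 + -2·11264 + -4·-3000 = 158368

-4,-2,-4 ; 158368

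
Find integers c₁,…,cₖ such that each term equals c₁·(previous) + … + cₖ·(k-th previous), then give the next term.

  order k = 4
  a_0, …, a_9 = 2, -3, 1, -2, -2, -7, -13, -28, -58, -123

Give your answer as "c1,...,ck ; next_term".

2,0,0,1 ; -259

  a_4 = 2·-2 + 0·1 + 0·-3 + 1·2 = -2
  a_5 = 2·-2 + 0·-2 + 0·1 + 1·-3 = -7
  a_6 = 2·-7 + 0·-2 + 0·-2 + 1·1 = -13
  a_7 = 2·-13 + 0·-7 + 0·-2 + 1·-2 = -28
  a_8 = 2·-28 + 0·-13 + 0·-7 + 1·-2 = -58
  a_9 = 2·-58 + 0·-28 + 0·-13 + 1·-7 = -123
  a_10 = 2·-123 + 0·-58 + 0·-28 + 1·-13 = -259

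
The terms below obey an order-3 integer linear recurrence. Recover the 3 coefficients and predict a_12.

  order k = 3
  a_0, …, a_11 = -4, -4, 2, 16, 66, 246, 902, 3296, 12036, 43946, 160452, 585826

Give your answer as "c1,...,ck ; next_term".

  a_3 = 4·2 + -1·-4 + -1·-4 = 16
  a_4 = 4·16 + -1·2 + -1·-4 = 66
  a_5 = 4·66 + -1·16 + -1·2 = 246
  a_6 = 4·246 + -1·66 + -1·16 = 902
  a_7 = 4·902 + -1·246 + -1·66 = 3296
  a_8 = 4·3296 + -1·902 + -1·246 = 12036
  a_9 = 4·12036 + -1·3296 + -1·902 = 43946
  a_10 = 4·43946 + -1·12036 + -1·3296 = 160452
  a_11 = 4·160452 + -1·43946 + -1·12036 = 585826
  a_12 = 4·585826 + -1·160452 + -1·43946 = 2138906

4,-1,-1 ; 2138906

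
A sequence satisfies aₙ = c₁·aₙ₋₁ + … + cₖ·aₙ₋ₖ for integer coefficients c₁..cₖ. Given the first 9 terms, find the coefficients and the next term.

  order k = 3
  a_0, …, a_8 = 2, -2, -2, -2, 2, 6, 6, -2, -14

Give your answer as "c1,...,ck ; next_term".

1,-1,-1 ; -18

  a_3 = 1·-2 + -1·-2 + -1·2 = -2
  a_4 = 1·-2 + -1·-2 + -1·-2 = 2
  a_5 = 1·2 + -1·-2 + -1·-2 = 6
  a_6 = 1·6 + -1·2 + -1·-2 = 6
  a_7 = 1·6 + -1·6 + -1·2 = -2
  a_8 = 1·-2 + -1·6 + -1·6 = -14
  a_9 = 1·-14 + -1·-2 + -1·6 = -18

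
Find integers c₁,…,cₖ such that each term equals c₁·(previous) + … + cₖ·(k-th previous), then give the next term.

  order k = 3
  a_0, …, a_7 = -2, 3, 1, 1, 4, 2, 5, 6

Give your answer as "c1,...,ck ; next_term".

0,1,1 ; 7

  a_3 = 0·1 + 1·3 + 1·-2 = 1
  a_4 = 0·1 + 1·1 + 1·3 = 4
  a_5 = 0·4 + 1·1 + 1·1 = 2
  a_6 = 0·2 + 1·4 + 1·1 = 5
  a_7 = 0·5 + 1·2 + 1·4 = 6
  a_8 = 0·6 + 1·5 + 1·2 = 7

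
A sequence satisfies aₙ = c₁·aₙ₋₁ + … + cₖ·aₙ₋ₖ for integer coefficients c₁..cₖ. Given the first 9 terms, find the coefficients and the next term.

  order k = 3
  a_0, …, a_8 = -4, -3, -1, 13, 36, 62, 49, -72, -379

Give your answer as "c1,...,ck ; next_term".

  a_3 = 2·-1 + -1·-3 + -3·-4 = 13
  a_4 = 2·13 + -1·-1 + -3·-3 = 36
  a_5 = 2·36 + -1·13 + -3·-1 = 62
  a_6 = 2·62 + -1·36 + -3·13 = 49
  a_7 = 2·49 + -1·62 + -3·36 = -72
  a_8 = 2·-72 + -1·49 + -3·62 = -379
  a_9 = 2·-379 + -1·-72 + -3·49 = -833

2,-1,-3 ; -833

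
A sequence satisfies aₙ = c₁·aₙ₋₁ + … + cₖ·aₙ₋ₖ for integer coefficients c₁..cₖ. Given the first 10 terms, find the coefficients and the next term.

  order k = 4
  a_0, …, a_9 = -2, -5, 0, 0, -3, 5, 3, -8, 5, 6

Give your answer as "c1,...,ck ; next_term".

0,-1,1,-1 ; -16

  a_4 = 0·0 + -1·0 + 1·-5 + -1·-2 = -3
  a_5 = 0·-3 + -1·0 + 1·0 + -1·-5 = 5
  a_6 = 0·5 + -1·-3 + 1·0 + -1·0 = 3
  a_7 = 0·3 + -1·5 + 1·-3 + -1·0 = -8
  a_8 = 0·-8 + -1·3 + 1·5 + -1·-3 = 5
  a_9 = 0·5 + -1·-8 + 1·3 + -1·5 = 6
  a_10 = 0·6 + -1·5 + 1·-8 + -1·3 = -16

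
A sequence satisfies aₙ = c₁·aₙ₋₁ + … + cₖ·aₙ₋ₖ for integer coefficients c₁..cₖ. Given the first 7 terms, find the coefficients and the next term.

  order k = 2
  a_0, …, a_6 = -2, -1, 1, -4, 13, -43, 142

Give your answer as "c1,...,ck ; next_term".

  a_2 = -3·-1 + 1·-2 = 1
  a_3 = -3·1 + 1·-1 = -4
  a_4 = -3·-4 + 1·1 = 13
  a_5 = -3·13 + 1·-4 = -43
  a_6 = -3·-43 + 1·13 = 142
  a_7 = -3·142 + 1·-43 = -469

-3,1 ; -469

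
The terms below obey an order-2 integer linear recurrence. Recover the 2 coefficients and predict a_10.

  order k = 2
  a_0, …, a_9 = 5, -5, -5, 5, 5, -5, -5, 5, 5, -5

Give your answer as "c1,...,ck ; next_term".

  a_2 = 0·-5 + -1·5 = -5
  a_3 = 0·-5 + -1·-5 = 5
  a_4 = 0·5 + -1·-5 = 5
  a_5 = 0·5 + -1·5 = -5
  a_6 = 0·-5 + -1·5 = -5
  a_7 = 0·-5 + -1·-5 = 5
  a_8 = 0·5 + -1·-5 = 5
  a_9 = 0·5 + -1·5 = -5
  a_10 = 0·-5 + -1·5 = -5

0,-1 ; -5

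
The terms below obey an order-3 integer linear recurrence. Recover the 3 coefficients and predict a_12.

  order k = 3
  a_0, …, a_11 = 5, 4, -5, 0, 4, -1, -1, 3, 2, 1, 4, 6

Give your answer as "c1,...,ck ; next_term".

1,0,1 ; 7

  a_3 = 1·-5 + 0·4 + 1·5 = 0
  a_4 = 1·0 + 0·-5 + 1·4 = 4
  a_5 = 1·4 + 0·0 + 1·-5 = -1
  a_6 = 1·-1 + 0·4 + 1·0 = -1
  a_7 = 1·-1 + 0·-1 + 1·4 = 3
  a_8 = 1·3 + 0·-1 + 1·-1 = 2
  a_9 = 1·2 + 0·3 + 1·-1 = 1
  a_10 = 1·1 + 0·2 + 1·3 = 4
  a_11 = 1·4 + 0·1 + 1·2 = 6
  a_12 = 1·6 + 0·4 + 1·1 = 7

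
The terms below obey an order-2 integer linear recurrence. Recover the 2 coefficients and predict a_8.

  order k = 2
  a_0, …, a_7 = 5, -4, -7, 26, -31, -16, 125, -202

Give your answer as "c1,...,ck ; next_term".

-2,-3 ; 29

  a_2 = -2·-4 + -3·5 = -7
  a_3 = -2·-7 + -3·-4 = 26
  a_4 = -2·26 + -3·-7 = -31
  a_5 = -2·-31 + -3·26 = -16
  a_6 = -2·-16 + -3·-31 = 125
  a_7 = -2·125 + -3·-16 = -202
  a_8 = -2·-202 + -3·125 = 29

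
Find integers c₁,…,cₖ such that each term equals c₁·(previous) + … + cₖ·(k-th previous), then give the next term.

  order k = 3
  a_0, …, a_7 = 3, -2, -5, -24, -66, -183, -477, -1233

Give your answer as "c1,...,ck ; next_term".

3,0,-3 ; -3150

  a_3 = 3·-5 + 0·-2 + -3·3 = -24
  a_4 = 3·-24 + 0·-5 + -3·-2 = -66
  a_5 = 3·-66 + 0·-24 + -3·-5 = -183
  a_6 = 3·-183 + 0·-66 + -3·-24 = -477
  a_7 = 3·-477 + 0·-183 + -3·-66 = -1233
  a_8 = 3·-1233 + 0·-477 + -3·-183 = -3150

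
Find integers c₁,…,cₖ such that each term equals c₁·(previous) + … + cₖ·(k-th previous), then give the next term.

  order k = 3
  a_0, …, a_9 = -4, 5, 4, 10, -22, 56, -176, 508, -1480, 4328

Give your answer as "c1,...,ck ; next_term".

  a_3 = -2·4 + 2·5 + -2·-4 = 10
  a_4 = -2·10 + 2·4 + -2·5 = -22
  a_5 = -2·-22 + 2·10 + -2·4 = 56
  a_6 = -2·56 + 2·-22 + -2·10 = -176
  a_7 = -2·-176 + 2·56 + -2·-22 = 508
  a_8 = -2·508 + 2·-176 + -2·56 = -1480
  a_9 = -2·-1480 + 2·508 + -2·-176 = 4328
  a_10 = -2·4328 + 2·-1480 + -2·508 = -12632

-2,2,-2 ; -12632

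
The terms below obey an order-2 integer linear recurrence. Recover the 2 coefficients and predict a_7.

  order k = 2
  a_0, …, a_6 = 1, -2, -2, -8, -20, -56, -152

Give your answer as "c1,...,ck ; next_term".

  a_2 = 2·-2 + 2·1 = -2
  a_3 = 2·-2 + 2·-2 = -8
  a_4 = 2·-8 + 2·-2 = -20
  a_5 = 2·-20 + 2·-8 = -56
  a_6 = 2·-56 + 2·-20 = -152
  a_7 = 2·-152 + 2·-56 = -416

2,2 ; -416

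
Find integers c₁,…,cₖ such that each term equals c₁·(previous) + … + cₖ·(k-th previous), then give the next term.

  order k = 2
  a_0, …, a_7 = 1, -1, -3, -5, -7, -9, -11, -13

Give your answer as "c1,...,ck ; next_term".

2,-1 ; -15

  a_2 = 2·-1 + -1·1 = -3
  a_3 = 2·-3 + -1·-1 = -5
  a_4 = 2·-5 + -1·-3 = -7
  a_5 = 2·-7 + -1·-5 = -9
  a_6 = 2·-9 + -1·-7 = -11
  a_7 = 2·-11 + -1·-9 = -13
  a_8 = 2·-13 + -1·-11 = -15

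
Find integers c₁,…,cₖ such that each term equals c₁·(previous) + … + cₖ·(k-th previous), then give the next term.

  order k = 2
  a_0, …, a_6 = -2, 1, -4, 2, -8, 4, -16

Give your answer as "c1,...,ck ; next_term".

  a_2 = 0·1 + 2·-2 = -4
  a_3 = 0·-4 + 2·1 = 2
  a_4 = 0·2 + 2·-4 = -8
  a_5 = 0·-8 + 2·2 = 4
  a_6 = 0·4 + 2·-8 = -16
  a_7 = 0·-16 + 2·4 = 8

0,2 ; 8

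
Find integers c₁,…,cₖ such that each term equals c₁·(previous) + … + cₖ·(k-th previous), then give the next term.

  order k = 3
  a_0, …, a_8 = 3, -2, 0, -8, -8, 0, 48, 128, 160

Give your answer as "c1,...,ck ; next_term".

2,-2,-4 ; -128

  a_3 = 2·0 + -2·-2 + -4·3 = -8
  a_4 = 2·-8 + -2·0 + -4·-2 = -8
  a_5 = 2·-8 + -2·-8 + -4·0 = 0
  a_6 = 2·0 + -2·-8 + -4·-8 = 48
  a_7 = 2·48 + -2·0 + -4·-8 = 128
  a_8 = 2·128 + -2·48 + -4·0 = 160
  a_9 = 2·160 + -2·128 + -4·48 = -128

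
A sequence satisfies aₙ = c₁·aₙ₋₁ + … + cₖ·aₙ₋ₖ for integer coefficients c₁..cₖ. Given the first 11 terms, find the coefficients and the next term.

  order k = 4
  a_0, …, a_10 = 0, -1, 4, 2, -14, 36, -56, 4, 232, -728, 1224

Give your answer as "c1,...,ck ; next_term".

  a_4 = -2·2 + -2·4 + 2·-1 + -4·0 = -14
  a_5 = -2·-14 + -2·2 + 2·4 + -4·-1 = 36
  a_6 = -2·36 + -2·-14 + 2·2 + -4·4 = -56
  a_7 = -2·-56 + -2·36 + 2·-14 + -4·2 = 4
  a_8 = -2·4 + -2·-56 + 2·36 + -4·-14 = 232
  a_9 = -2·232 + -2·4 + 2·-56 + -4·36 = -728
  a_10 = -2·-728 + -2·232 + 2·4 + -4·-56 = 1224
  a_11 = -2·1224 + -2·-728 + 2·232 + -4·4 = -544

-2,-2,2,-4 ; -544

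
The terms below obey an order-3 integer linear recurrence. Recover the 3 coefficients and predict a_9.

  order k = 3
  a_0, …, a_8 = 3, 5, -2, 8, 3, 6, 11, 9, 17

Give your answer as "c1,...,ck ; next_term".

0,1,1 ; 20

  a_3 = 0·-2 + 1·5 + 1·3 = 8
  a_4 = 0·8 + 1·-2 + 1·5 = 3
  a_5 = 0·3 + 1·8 + 1·-2 = 6
  a_6 = 0·6 + 1·3 + 1·8 = 11
  a_7 = 0·11 + 1·6 + 1·3 = 9
  a_8 = 0·9 + 1·11 + 1·6 = 17
  a_9 = 0·17 + 1·9 + 1·11 = 20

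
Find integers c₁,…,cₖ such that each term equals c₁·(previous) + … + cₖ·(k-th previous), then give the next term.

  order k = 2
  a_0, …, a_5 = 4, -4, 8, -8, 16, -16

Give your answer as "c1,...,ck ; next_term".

  a_2 = 0·-4 + 2·4 = 8
  a_3 = 0·8 + 2·-4 = -8
  a_4 = 0·-8 + 2·8 = 16
  a_5 = 0·16 + 2·-8 = -16
  a_6 = 0·-16 + 2·16 = 32

0,2 ; 32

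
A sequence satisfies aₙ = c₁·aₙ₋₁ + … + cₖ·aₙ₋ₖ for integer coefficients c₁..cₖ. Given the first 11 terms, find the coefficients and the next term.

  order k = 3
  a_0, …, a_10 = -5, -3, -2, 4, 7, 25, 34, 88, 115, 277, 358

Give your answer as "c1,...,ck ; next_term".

  a_3 = 1·-2 + 3·-3 + -3·-5 = 4
  a_4 = 1·4 + 3·-2 + -3·-3 = 7
  a_5 = 1·7 + 3·4 + -3·-2 = 25
  a_6 = 1·25 + 3·7 + -3·4 = 34
  a_7 = 1·34 + 3·25 + -3·7 = 88
  a_8 = 1·88 + 3·34 + -3·25 = 115
  a_9 = 1·115 + 3·88 + -3·34 = 277
  a_10 = 1·277 + 3·115 + -3·88 = 358
  a_11 = 1·358 + 3·277 + -3·115 = 844

1,3,-3 ; 844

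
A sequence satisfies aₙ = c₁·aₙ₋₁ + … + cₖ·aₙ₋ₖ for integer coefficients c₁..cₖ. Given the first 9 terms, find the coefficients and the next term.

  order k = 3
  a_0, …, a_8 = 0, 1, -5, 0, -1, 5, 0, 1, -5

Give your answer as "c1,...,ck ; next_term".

0,0,-1 ; 0

  a_3 = 0·-5 + 0·1 + -1·0 = 0
  a_4 = 0·0 + 0·-5 + -1·1 = -1
  a_5 = 0·-1 + 0·0 + -1·-5 = 5
  a_6 = 0·5 + 0·-1 + -1·0 = 0
  a_7 = 0·0 + 0·5 + -1·-1 = 1
  a_8 = 0·1 + 0·0 + -1·5 = -5
  a_9 = 0·-5 + 0·1 + -1·0 = 0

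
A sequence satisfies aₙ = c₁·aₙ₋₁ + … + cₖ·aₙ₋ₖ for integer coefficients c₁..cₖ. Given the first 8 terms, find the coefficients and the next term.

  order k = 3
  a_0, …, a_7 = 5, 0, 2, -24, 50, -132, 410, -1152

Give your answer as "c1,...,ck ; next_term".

-2,1,-4 ; 3242

  a_3 = -2·2 + 1·0 + -4·5 = -24
  a_4 = -2·-24 + 1·2 + -4·0 = 50
  a_5 = -2·50 + 1·-24 + -4·2 = -132
  a_6 = -2·-132 + 1·50 + -4·-24 = 410
  a_7 = -2·410 + 1·-132 + -4·50 = -1152
  a_8 = -2·-1152 + 1·410 + -4·-132 = 3242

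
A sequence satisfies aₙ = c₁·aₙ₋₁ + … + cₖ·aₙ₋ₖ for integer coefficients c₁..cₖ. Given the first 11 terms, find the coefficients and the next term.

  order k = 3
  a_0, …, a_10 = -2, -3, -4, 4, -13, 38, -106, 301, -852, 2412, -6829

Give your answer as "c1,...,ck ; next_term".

  a_3 = -2·-4 + 2·-3 + -1·-2 = 4
  a_4 = -2·4 + 2·-4 + -1·-3 = -13
  a_5 = -2·-13 + 2·4 + -1·-4 = 38
  a_6 = -2·38 + 2·-13 + -1·4 = -106
  a_7 = -2·-106 + 2·38 + -1·-13 = 301
  a_8 = -2·301 + 2·-106 + -1·38 = -852
  a_9 = -2·-852 + 2·301 + -1·-106 = 2412
  a_10 = -2·2412 + 2·-852 + -1·301 = -6829
  a_11 = -2·-6829 + 2·2412 + -1·-852 = 19334

-2,2,-1 ; 19334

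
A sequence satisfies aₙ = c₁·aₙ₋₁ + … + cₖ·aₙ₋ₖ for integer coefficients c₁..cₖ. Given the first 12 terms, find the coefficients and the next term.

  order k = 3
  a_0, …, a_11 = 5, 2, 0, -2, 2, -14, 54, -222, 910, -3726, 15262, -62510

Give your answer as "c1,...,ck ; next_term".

-3,4,-2 ; 256030

  a_3 = -3·0 + 4·2 + -2·5 = -2
  a_4 = -3·-2 + 4·0 + -2·2 = 2
  a_5 = -3·2 + 4·-2 + -2·0 = -14
  a_6 = -3·-14 + 4·2 + -2·-2 = 54
  a_7 = -3·54 + 4·-14 + -2·2 = -222
  a_8 = -3·-222 + 4·54 + -2·-14 = 910
  a_9 = -3·910 + 4·-222 + -2·54 = -3726
  a_10 = -3·-3726 + 4·910 + -2·-222 = 15262
  a_11 = -3·15262 + 4·-3726 + -2·910 = -62510
  a_12 = -3·-62510 + 4·15262 + -2·-3726 = 256030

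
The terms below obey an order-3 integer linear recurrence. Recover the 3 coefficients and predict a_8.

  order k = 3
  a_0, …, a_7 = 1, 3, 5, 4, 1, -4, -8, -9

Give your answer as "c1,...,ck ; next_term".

1,0,-1 ; -5

  a_3 = 1·5 + 0·3 + -1·1 = 4
  a_4 = 1·4 + 0·5 + -1·3 = 1
  a_5 = 1·1 + 0·4 + -1·5 = -4
  a_6 = 1·-4 + 0·1 + -1·4 = -8
  a_7 = 1·-8 + 0·-4 + -1·1 = -9
  a_8 = 1·-9 + 0·-8 + -1·-4 = -5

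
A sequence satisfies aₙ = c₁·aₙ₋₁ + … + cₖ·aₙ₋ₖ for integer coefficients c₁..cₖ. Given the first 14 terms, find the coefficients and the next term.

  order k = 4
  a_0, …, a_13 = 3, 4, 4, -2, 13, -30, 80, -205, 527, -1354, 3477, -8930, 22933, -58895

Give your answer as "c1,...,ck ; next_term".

  a_4 = -2·-2 + 2·4 + 1·4 + -1·3 = 13
  a_5 = -2·13 + 2·-2 + 1·4 + -1·4 = -30
  a_6 = -2·-30 + 2·13 + 1·-2 + -1·4 = 80
  a_7 = -2·80 + 2·-30 + 1·13 + -1·-2 = -205
  a_8 = -2·-205 + 2·80 + 1·-30 + -1·13 = 527
  a_9 = -2·527 + 2·-205 + 1·80 + -1·-30 = -1354
  a_10 = -2·-1354 + 2·527 + 1·-205 + -1·80 = 3477
  a_11 = -2·3477 + 2·-1354 + 1·527 + -1·-205 = -8930
  a_12 = -2·-8930 + 2·3477 + 1·-1354 + -1·527 = 22933
  a_13 = -2·22933 + 2·-8930 + 1·3477 + -1·-1354 = -58895
  a_14 = -2·-58895 + 2·22933 + 1·-8930 + -1·3477 = 151249

-2,2,1,-1 ; 151249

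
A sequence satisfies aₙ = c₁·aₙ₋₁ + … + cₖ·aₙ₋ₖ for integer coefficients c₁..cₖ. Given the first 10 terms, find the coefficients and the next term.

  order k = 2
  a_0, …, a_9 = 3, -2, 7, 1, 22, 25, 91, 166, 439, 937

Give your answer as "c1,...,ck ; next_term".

1,3 ; 2254

  a_2 = 1·-2 + 3·3 = 7
  a_3 = 1·7 + 3·-2 = 1
  a_4 = 1·1 + 3·7 = 22
  a_5 = 1·22 + 3·1 = 25
  a_6 = 1·25 + 3·22 = 91
  a_7 = 1·91 + 3·25 = 166
  a_8 = 1·166 + 3·91 = 439
  a_9 = 1·439 + 3·166 = 937
  a_10 = 1·937 + 3·439 = 2254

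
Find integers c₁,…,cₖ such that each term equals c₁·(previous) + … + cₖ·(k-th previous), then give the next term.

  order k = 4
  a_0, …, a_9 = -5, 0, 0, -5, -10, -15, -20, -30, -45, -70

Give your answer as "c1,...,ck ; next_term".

1,1,-1,1 ; -105

  a_4 = 1·-5 + 1·0 + -1·0 + 1·-5 = -10
  a_5 = 1·-10 + 1·-5 + -1·0 + 1·0 = -15
  a_6 = 1·-15 + 1·-10 + -1·-5 + 1·0 = -20
  a_7 = 1·-20 + 1·-15 + -1·-10 + 1·-5 = -30
  a_8 = 1·-30 + 1·-20 + -1·-15 + 1·-10 = -45
  a_9 = 1·-45 + 1·-30 + -1·-20 + 1·-15 = -70
  a_10 = 1·-70 + 1·-45 + -1·-30 + 1·-20 = -105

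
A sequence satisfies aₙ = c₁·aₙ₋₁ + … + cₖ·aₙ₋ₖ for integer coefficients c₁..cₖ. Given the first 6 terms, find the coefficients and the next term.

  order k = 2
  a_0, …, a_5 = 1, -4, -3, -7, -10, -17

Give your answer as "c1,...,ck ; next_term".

  a_2 = 1·-4 + 1·1 = -3
  a_3 = 1·-3 + 1·-4 = -7
  a_4 = 1·-7 + 1·-3 = -10
  a_5 = 1·-10 + 1·-7 = -17
  a_6 = 1·-17 + 1·-10 = -27

1,1 ; -27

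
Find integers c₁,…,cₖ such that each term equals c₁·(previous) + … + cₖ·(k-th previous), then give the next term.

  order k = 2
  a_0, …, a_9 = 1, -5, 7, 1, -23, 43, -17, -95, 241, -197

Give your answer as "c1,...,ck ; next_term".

-2,-3 ; -329

  a_2 = -2·-5 + -3·1 = 7
  a_3 = -2·7 + -3·-5 = 1
  a_4 = -2·1 + -3·7 = -23
  a_5 = -2·-23 + -3·1 = 43
  a_6 = -2·43 + -3·-23 = -17
  a_7 = -2·-17 + -3·43 = -95
  a_8 = -2·-95 + -3·-17 = 241
  a_9 = -2·241 + -3·-95 = -197
  a_10 = -2·-197 + -3·241 = -329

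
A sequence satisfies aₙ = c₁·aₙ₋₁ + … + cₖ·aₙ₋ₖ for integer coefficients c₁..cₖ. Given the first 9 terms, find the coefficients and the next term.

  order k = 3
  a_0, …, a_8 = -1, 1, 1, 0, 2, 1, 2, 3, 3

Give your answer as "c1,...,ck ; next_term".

0,1,1 ; 5

  a_3 = 0·1 + 1·1 + 1·-1 = 0
  a_4 = 0·0 + 1·1 + 1·1 = 2
  a_5 = 0·2 + 1·0 + 1·1 = 1
  a_6 = 0·1 + 1·2 + 1·0 = 2
  a_7 = 0·2 + 1·1 + 1·2 = 3
  a_8 = 0·3 + 1·2 + 1·1 = 3
  a_9 = 0·3 + 1·3 + 1·2 = 5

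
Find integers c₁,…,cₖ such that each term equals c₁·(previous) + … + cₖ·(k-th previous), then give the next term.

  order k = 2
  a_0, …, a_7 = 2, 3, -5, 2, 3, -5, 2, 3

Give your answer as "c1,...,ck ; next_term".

  a_2 = -1·3 + -1·2 = -5
  a_3 = -1·-5 + -1·3 = 2
  a_4 = -1·2 + -1·-5 = 3
  a_5 = -1·3 + -1·2 = -5
  a_6 = -1·-5 + -1·3 = 2
  a_7 = -1·2 + -1·-5 = 3
  a_8 = -1·3 + -1·2 = -5

-1,-1 ; -5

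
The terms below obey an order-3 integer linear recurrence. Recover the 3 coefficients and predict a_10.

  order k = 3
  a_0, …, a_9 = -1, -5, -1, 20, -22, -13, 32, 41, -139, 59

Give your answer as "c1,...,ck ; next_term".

  a_3 = -2·-1 + -3·-5 + -3·-1 = 20
  a_4 = -2·20 + -3·-1 + -3·-5 = -22
  a_5 = -2·-22 + -3·20 + -3·-1 = -13
  a_6 = -2·-13 + -3·-22 + -3·20 = 32
  a_7 = -2·32 + -3·-13 + -3·-22 = 41
  a_8 = -2·41 + -3·32 + -3·-13 = -139
  a_9 = -2·-139 + -3·41 + -3·32 = 59
  a_10 = -2·59 + -3·-139 + -3·41 = 176

-2,-3,-3 ; 176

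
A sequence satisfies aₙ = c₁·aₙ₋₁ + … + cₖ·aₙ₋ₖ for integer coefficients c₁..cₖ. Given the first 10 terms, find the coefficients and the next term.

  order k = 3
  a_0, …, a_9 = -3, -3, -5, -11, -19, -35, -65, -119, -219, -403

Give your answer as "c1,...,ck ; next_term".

  a_3 = 1·-5 + 1·-3 + 1·-3 = -11
  a_4 = 1·-11 + 1·-5 + 1·-3 = -19
  a_5 = 1·-19 + 1·-11 + 1·-5 = -35
  a_6 = 1·-35 + 1·-19 + 1·-11 = -65
  a_7 = 1·-65 + 1·-35 + 1·-19 = -119
  a_8 = 1·-119 + 1·-65 + 1·-35 = -219
  a_9 = 1·-219 + 1·-119 + 1·-65 = -403
  a_10 = 1·-403 + 1·-219 + 1·-119 = -741

1,1,1 ; -741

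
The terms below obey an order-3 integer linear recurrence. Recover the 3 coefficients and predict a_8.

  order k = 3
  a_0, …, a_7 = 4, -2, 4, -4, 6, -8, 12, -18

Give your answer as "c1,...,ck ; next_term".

-2,0,1 ; 28

  a_3 = -2·4 + 0·-2 + 1·4 = -4
  a_4 = -2·-4 + 0·4 + 1·-2 = 6
  a_5 = -2·6 + 0·-4 + 1·4 = -8
  a_6 = -2·-8 + 0·6 + 1·-4 = 12
  a_7 = -2·12 + 0·-8 + 1·6 = -18
  a_8 = -2·-18 + 0·12 + 1·-8 = 28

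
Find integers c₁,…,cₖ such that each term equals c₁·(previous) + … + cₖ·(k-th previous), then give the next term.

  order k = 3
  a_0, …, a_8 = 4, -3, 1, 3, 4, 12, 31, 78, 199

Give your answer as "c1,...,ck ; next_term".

  a_3 = 2·1 + 1·-3 + 1·4 = 3
  a_4 = 2·3 + 1·1 + 1·-3 = 4
  a_5 = 2·4 + 1·3 + 1·1 = 12
  a_6 = 2·12 + 1·4 + 1·3 = 31
  a_7 = 2·31 + 1·12 + 1·4 = 78
  a_8 = 2·78 + 1·31 + 1·12 = 199
  a_9 = 2·199 + 1·78 + 1·31 = 507

2,1,1 ; 507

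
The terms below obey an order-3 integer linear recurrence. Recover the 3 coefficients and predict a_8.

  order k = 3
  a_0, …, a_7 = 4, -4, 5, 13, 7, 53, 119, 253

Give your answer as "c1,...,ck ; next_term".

  a_3 = 1·5 + 2·-4 + 4·4 = 13
  a_4 = 1·13 + 2·5 + 4·-4 = 7
  a_5 = 1·7 + 2·13 + 4·5 = 53
  a_6 = 1·53 + 2·7 + 4·13 = 119
  a_7 = 1·119 + 2·53 + 4·7 = 253
  a_8 = 1·253 + 2·119 + 4·53 = 703

1,2,4 ; 703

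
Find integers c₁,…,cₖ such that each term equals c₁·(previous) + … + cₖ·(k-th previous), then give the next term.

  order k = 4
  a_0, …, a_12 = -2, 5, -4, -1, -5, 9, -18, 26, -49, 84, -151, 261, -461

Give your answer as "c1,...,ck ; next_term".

  a_4 = -1·-1 + 1·-4 + 0·5 + 1·-2 = -5
  a_5 = -1·-5 + 1·-1 + 0·-4 + 1·5 = 9
  a_6 = -1·9 + 1·-5 + 0·-1 + 1·-4 = -18
  a_7 = -1·-18 + 1·9 + 0·-5 + 1·-1 = 26
  a_8 = -1·26 + 1·-18 + 0·9 + 1·-5 = -49
  a_9 = -1·-49 + 1·26 + 0·-18 + 1·9 = 84
  a_10 = -1·84 + 1·-49 + 0·26 + 1·-18 = -151
  a_11 = -1·-151 + 1·84 + 0·-49 + 1·26 = 261
  a_12 = -1·261 + 1·-151 + 0·84 + 1·-49 = -461
  a_13 = -1·-461 + 1·261 + 0·-151 + 1·84 = 806

-1,1,0,1 ; 806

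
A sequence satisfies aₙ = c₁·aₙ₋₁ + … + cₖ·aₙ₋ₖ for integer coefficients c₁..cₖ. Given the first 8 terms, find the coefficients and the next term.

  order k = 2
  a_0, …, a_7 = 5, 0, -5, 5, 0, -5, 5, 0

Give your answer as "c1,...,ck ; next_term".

-1,-1 ; -5

  a_2 = -1·0 + -1·5 = -5
  a_3 = -1·-5 + -1·0 = 5
  a_4 = -1·5 + -1·-5 = 0
  a_5 = -1·0 + -1·5 = -5
  a_6 = -1·-5 + -1·0 = 5
  a_7 = -1·5 + -1·-5 = 0
  a_8 = -1·0 + -1·5 = -5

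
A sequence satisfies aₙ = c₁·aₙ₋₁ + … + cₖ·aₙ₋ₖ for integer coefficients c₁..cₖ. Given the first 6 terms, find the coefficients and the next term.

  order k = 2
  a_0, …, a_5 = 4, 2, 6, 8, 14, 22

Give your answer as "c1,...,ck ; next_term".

  a_2 = 1·2 + 1·4 = 6
  a_3 = 1·6 + 1·2 = 8
  a_4 = 1·8 + 1·6 = 14
  a_5 = 1·14 + 1·8 = 22
  a_6 = 1·22 + 1·14 = 36

1,1 ; 36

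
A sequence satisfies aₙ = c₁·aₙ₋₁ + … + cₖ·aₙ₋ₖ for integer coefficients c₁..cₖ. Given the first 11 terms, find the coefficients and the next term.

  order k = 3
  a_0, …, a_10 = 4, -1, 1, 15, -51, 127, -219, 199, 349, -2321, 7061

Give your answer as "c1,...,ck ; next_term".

-3,-2,4 ; -15145

  a_3 = -3·1 + -2·-1 + 4·4 = 15
  a_4 = -3·15 + -2·1 + 4·-1 = -51
  a_5 = -3·-51 + -2·15 + 4·1 = 127
  a_6 = -3·127 + -2·-51 + 4·15 = -219
  a_7 = -3·-219 + -2·127 + 4·-51 = 199
  a_8 = -3·199 + -2·-219 + 4·127 = 349
  a_9 = -3·349 + -2·199 + 4·-219 = -2321
  a_10 = -3·-2321 + -2·349 + 4·199 = 7061
  a_11 = -3·7061 + -2·-2321 + 4·349 = -15145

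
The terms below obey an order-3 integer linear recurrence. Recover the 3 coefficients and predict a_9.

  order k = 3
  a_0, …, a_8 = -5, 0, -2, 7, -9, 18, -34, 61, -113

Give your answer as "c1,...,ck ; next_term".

  a_3 = -1·-2 + 1·0 + -1·-5 = 7
  a_4 = -1·7 + 1·-2 + -1·0 = -9
  a_5 = -1·-9 + 1·7 + -1·-2 = 18
  a_6 = -1·18 + 1·-9 + -1·7 = -34
  a_7 = -1·-34 + 1·18 + -1·-9 = 61
  a_8 = -1·61 + 1·-34 + -1·18 = -113
  a_9 = -1·-113 + 1·61 + -1·-34 = 208

-1,1,-1 ; 208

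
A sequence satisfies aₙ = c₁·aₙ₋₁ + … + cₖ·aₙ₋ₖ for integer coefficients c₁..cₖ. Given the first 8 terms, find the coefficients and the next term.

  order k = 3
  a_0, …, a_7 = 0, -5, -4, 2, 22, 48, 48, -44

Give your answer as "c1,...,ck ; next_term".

2,-2,-2 ; -280

  a_3 = 2·-4 + -2·-5 + -2·0 = 2
  a_4 = 2·2 + -2·-4 + -2·-5 = 22
  a_5 = 2·22 + -2·2 + -2·-4 = 48
  a_6 = 2·48 + -2·22 + -2·2 = 48
  a_7 = 2·48 + -2·48 + -2·22 = -44
  a_8 = 2·-44 + -2·48 + -2·48 = -280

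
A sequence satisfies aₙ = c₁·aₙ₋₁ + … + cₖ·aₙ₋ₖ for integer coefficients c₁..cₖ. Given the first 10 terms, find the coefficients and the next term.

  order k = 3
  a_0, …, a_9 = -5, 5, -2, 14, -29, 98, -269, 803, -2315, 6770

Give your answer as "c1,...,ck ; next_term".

  a_3 = -2·-2 + 3·5 + 1·-5 = 14
  a_4 = -2·14 + 3·-2 + 1·5 = -29
  a_5 = -2·-29 + 3·14 + 1·-2 = 98
  a_6 = -2·98 + 3·-29 + 1·14 = -269
  a_7 = -2·-269 + 3·98 + 1·-29 = 803
  a_8 = -2·803 + 3·-269 + 1·98 = -2315
  a_9 = -2·-2315 + 3·803 + 1·-269 = 6770
  a_10 = -2·6770 + 3·-2315 + 1·803 = -19682

-2,3,1 ; -19682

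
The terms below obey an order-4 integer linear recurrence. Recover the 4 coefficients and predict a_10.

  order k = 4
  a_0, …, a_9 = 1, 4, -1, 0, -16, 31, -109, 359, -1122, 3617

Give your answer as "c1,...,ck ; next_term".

-2,3,-3,-1 ; -11568

  a_4 = -2·0 + 3·-1 + -3·4 + -1·1 = -16
  a_5 = -2·-16 + 3·0 + -3·-1 + -1·4 = 31
  a_6 = -2·31 + 3·-16 + -3·0 + -1·-1 = -109
  a_7 = -2·-109 + 3·31 + -3·-16 + -1·0 = 359
  a_8 = -2·359 + 3·-109 + -3·31 + -1·-16 = -1122
  a_9 = -2·-1122 + 3·359 + -3·-109 + -1·31 = 3617
  a_10 = -2·3617 + 3·-1122 + -3·359 + -1·-109 = -11568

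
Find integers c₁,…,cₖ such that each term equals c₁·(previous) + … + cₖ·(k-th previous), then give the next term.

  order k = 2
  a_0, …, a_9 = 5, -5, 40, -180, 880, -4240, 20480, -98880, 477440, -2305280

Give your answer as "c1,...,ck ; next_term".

-4,4 ; 11130880

  a_2 = -4·-5 + 4·5 = 40
  a_3 = -4·40 + 4·-5 = -180
  a_4 = -4·-180 + 4·40 = 880
  a_5 = -4·880 + 4·-180 = -4240
  a_6 = -4·-4240 + 4·880 = 20480
  a_7 = -4·20480 + 4·-4240 = -98880
  a_8 = -4·-98880 + 4·20480 = 477440
  a_9 = -4·477440 + 4·-98880 = -2305280
  a_10 = -4·-2305280 + 4·477440 = 11130880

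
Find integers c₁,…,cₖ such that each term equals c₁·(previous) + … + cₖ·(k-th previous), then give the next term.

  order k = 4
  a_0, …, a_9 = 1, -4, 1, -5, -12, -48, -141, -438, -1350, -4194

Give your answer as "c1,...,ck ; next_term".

3,0,0,3 ; -13005

  a_4 = 3·-5 + 0·1 + 0·-4 + 3·1 = -12
  a_5 = 3·-12 + 0·-5 + 0·1 + 3·-4 = -48
  a_6 = 3·-48 + 0·-12 + 0·-5 + 3·1 = -141
  a_7 = 3·-141 + 0·-48 + 0·-12 + 3·-5 = -438
  a_8 = 3·-438 + 0·-141 + 0·-48 + 3·-12 = -1350
  a_9 = 3·-1350 + 0·-438 + 0·-141 + 3·-48 = -4194
  a_10 = 3·-4194 + 0·-1350 + 0·-438 + 3·-141 = -13005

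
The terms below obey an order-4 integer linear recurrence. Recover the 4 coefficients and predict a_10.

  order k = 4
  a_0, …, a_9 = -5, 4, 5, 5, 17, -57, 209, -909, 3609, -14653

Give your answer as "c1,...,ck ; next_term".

  a_4 = -3·5 + 4·5 + -2·4 + -4·-5 = 17
  a_5 = -3·17 + 4·5 + -2·5 + -4·4 = -57
  a_6 = -3·-57 + 4·17 + -2·5 + -4·5 = 209
  a_7 = -3·209 + 4·-57 + -2·17 + -4·5 = -909
  a_8 = -3·-909 + 4·209 + -2·-57 + -4·17 = 3609
  a_9 = -3·3609 + 4·-909 + -2·209 + -4·-57 = -14653
  a_10 = -3·-14653 + 4·3609 + -2·-909 + -4·209 = 59377

-3,4,-2,-4 ; 59377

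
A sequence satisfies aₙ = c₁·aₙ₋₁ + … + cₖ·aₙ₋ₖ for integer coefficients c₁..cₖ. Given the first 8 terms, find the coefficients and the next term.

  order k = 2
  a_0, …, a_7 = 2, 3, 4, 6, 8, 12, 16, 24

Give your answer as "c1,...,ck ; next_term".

0,2 ; 32

  a_2 = 0·3 + 2·2 = 4
  a_3 = 0·4 + 2·3 = 6
  a_4 = 0·6 + 2·4 = 8
  a_5 = 0·8 + 2·6 = 12
  a_6 = 0·12 + 2·8 = 16
  a_7 = 0·16 + 2·12 = 24
  a_8 = 0·24 + 2·16 = 32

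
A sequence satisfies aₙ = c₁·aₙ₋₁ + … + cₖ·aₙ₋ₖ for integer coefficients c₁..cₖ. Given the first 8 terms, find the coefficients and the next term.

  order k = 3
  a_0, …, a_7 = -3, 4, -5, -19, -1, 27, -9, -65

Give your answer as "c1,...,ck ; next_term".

1,-2,2 ; 7

  a_3 = 1·-5 + -2·4 + 2·-3 = -19
  a_4 = 1·-19 + -2·-5 + 2·4 = -1
  a_5 = 1·-1 + -2·-19 + 2·-5 = 27
  a_6 = 1·27 + -2·-1 + 2·-19 = -9
  a_7 = 1·-9 + -2·27 + 2·-1 = -65
  a_8 = 1·-65 + -2·-9 + 2·27 = 7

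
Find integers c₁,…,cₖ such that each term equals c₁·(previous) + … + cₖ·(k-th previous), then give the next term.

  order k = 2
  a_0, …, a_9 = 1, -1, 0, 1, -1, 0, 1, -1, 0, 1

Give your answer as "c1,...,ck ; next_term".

-1,-1 ; -1

  a_2 = -1·-1 + -1·1 = 0
  a_3 = -1·0 + -1·-1 = 1
  a_4 = -1·1 + -1·0 = -1
  a_5 = -1·-1 + -1·1 = 0
  a_6 = -1·0 + -1·-1 = 1
  a_7 = -1·1 + -1·0 = -1
  a_8 = -1·-1 + -1·1 = 0
  a_9 = -1·0 + -1·-1 = 1
  a_10 = -1·1 + -1·0 = -1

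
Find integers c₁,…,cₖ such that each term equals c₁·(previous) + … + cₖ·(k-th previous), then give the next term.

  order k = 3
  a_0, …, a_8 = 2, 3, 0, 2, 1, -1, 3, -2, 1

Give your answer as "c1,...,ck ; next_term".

-1,0,1 ; 2

  a_3 = -1·0 + 0·3 + 1·2 = 2
  a_4 = -1·2 + 0·0 + 1·3 = 1
  a_5 = -1·1 + 0·2 + 1·0 = -1
  a_6 = -1·-1 + 0·1 + 1·2 = 3
  a_7 = -1·3 + 0·-1 + 1·1 = -2
  a_8 = -1·-2 + 0·3 + 1·-1 = 1
  a_9 = -1·1 + 0·-2 + 1·3 = 2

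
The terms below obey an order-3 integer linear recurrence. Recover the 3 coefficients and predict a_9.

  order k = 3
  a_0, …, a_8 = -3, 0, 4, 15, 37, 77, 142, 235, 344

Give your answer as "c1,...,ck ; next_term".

3,-2,-1 ; 420

  a_3 = 3·4 + -2·0 + -1·-3 = 15
  a_4 = 3·15 + -2·4 + -1·0 = 37
  a_5 = 3·37 + -2·15 + -1·4 = 77
  a_6 = 3·77 + -2·37 + -1·15 = 142
  a_7 = 3·142 + -2·77 + -1·37 = 235
  a_8 = 3·235 + -2·142 + -1·77 = 344
  a_9 = 3·344 + -2·235 + -1·142 = 420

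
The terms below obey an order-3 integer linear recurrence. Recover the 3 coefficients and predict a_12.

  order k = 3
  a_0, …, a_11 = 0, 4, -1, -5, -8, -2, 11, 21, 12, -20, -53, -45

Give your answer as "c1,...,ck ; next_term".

  a_3 = 1·-1 + -1·4 + -1·0 = -5
  a_4 = 1·-5 + -1·-1 + -1·4 = -8
  a_5 = 1·-8 + -1·-5 + -1·-1 = -2
  a_6 = 1·-2 + -1·-8 + -1·-5 = 11
  a_7 = 1·11 + -1·-2 + -1·-8 = 21
  a_8 = 1·21 + -1·11 + -1·-2 = 12
  a_9 = 1·12 + -1·21 + -1·11 = -20
  a_10 = 1·-20 + -1·12 + -1·21 = -53
  a_11 = 1·-53 + -1·-20 + -1·12 = -45
  a_12 = 1·-45 + -1·-53 + -1·-20 = 28

1,-1,-1 ; 28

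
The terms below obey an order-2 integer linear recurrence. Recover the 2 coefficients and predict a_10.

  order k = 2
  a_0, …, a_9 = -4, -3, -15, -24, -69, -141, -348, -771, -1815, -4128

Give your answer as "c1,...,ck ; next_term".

1,3 ; -9573

  a_2 = 1·-3 + 3·-4 = -15
  a_3 = 1·-15 + 3·-3 = -24
  a_4 = 1·-24 + 3·-15 = -69
  a_5 = 1·-69 + 3·-24 = -141
  a_6 = 1·-141 + 3·-69 = -348
  a_7 = 1·-348 + 3·-141 = -771
  a_8 = 1·-771 + 3·-348 = -1815
  a_9 = 1·-1815 + 3·-771 = -4128
  a_10 = 1·-4128 + 3·-1815 = -9573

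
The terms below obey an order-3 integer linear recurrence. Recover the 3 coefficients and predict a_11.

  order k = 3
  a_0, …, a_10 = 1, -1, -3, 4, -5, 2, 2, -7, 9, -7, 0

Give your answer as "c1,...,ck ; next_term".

  a_3 = -1·-3 + 0·-1 + 1·1 = 4
  a_4 = -1·4 + 0·-3 + 1·-1 = -5
  a_5 = -1·-5 + 0·4 + 1·-3 = 2
  a_6 = -1·2 + 0·-5 + 1·4 = 2
  a_7 = -1·2 + 0·2 + 1·-5 = -7
  a_8 = -1·-7 + 0·2 + 1·2 = 9
  a_9 = -1·9 + 0·-7 + 1·2 = -7
  a_10 = -1·-7 + 0·9 + 1·-7 = 0
  a_11 = -1·0 + 0·-7 + 1·9 = 9

-1,0,1 ; 9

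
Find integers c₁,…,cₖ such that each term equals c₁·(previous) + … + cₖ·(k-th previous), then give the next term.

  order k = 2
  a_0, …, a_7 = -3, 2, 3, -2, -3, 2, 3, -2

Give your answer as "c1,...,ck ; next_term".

0,-1 ; -3

  a_2 = 0·2 + -1·-3 = 3
  a_3 = 0·3 + -1·2 = -2
  a_4 = 0·-2 + -1·3 = -3
  a_5 = 0·-3 + -1·-2 = 2
  a_6 = 0·2 + -1·-3 = 3
  a_7 = 0·3 + -1·2 = -2
  a_8 = 0·-2 + -1·3 = -3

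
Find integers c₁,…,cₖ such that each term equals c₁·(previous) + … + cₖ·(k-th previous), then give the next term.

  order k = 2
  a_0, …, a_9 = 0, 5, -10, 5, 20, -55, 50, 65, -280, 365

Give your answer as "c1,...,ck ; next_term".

-2,-3 ; 110

  a_2 = -2·5 + -3·0 = -10
  a_3 = -2·-10 + -3·5 = 5
  a_4 = -2·5 + -3·-10 = 20
  a_5 = -2·20 + -3·5 = -55
  a_6 = -2·-55 + -3·20 = 50
  a_7 = -2·50 + -3·-55 = 65
  a_8 = -2·65 + -3·50 = -280
  a_9 = -2·-280 + -3·65 = 365
  a_10 = -2·365 + -3·-280 = 110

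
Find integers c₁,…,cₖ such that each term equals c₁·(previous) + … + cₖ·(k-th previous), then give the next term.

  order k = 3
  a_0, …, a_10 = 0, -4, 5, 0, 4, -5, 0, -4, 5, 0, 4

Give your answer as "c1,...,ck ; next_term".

0,0,-1 ; -5

  a_3 = 0·5 + 0·-4 + -1·0 = 0
  a_4 = 0·0 + 0·5 + -1·-4 = 4
  a_5 = 0·4 + 0·0 + -1·5 = -5
  a_6 = 0·-5 + 0·4 + -1·0 = 0
  a_7 = 0·0 + 0·-5 + -1·4 = -4
  a_8 = 0·-4 + 0·0 + -1·-5 = 5
  a_9 = 0·5 + 0·-4 + -1·0 = 0
  a_10 = 0·0 + 0·5 + -1·-4 = 4
  a_11 = 0·4 + 0·0 + -1·5 = -5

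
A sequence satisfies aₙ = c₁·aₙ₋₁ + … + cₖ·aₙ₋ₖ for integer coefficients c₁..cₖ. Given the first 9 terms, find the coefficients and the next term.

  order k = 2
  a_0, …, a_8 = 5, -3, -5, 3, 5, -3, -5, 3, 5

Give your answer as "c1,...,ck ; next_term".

  a_2 = 0·-3 + -1·5 = -5
  a_3 = 0·-5 + -1·-3 = 3
  a_4 = 0·3 + -1·-5 = 5
  a_5 = 0·5 + -1·3 = -3
  a_6 = 0·-3 + -1·5 = -5
  a_7 = 0·-5 + -1·-3 = 3
  a_8 = 0·3 + -1·-5 = 5
  a_9 = 0·5 + -1·3 = -3

0,-1 ; -3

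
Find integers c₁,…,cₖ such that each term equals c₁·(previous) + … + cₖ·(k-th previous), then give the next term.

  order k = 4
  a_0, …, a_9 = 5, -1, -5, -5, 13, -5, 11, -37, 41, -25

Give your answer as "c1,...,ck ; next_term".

  a_4 = -3·-5 + -3·-5 + -3·-1 + -4·5 = 13
  a_5 = -3·13 + -3·-5 + -3·-5 + -4·-1 = -5
  a_6 = -3·-5 + -3·13 + -3·-5 + -4·-5 = 11
  a_7 = -3·11 + -3·-5 + -3·13 + -4·-5 = -37
  a_8 = -3·-37 + -3·11 + -3·-5 + -4·13 = 41
  a_9 = -3·41 + -3·-37 + -3·11 + -4·-5 = -25
  a_10 = -3·-25 + -3·41 + -3·-37 + -4·11 = 19

-3,-3,-3,-4 ; 19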